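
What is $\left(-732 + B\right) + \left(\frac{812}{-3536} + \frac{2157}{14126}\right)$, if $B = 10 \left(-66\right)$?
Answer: $- \frac{8691699659}{6243692} \approx -1392.1$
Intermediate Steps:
$B = -660$
$\left(-732 + B\right) + \left(\frac{812}{-3536} + \frac{2157}{14126}\right) = \left(-732 - 660\right) + \left(\frac{812}{-3536} + \frac{2157}{14126}\right) = -1392 + \left(812 \left(- \frac{1}{3536}\right) + 2157 \cdot \frac{1}{14126}\right) = -1392 + \left(- \frac{203}{884} + \frac{2157}{14126}\right) = -1392 - \frac{480395}{6243692} = - \frac{8691699659}{6243692}$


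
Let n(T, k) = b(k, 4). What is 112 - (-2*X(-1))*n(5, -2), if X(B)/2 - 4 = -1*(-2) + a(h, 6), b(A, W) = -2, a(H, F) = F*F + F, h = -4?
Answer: -272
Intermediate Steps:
a(H, F) = F + F² (a(H, F) = F² + F = F + F²)
n(T, k) = -2
X(B) = 96 (X(B) = 8 + 2*(-1*(-2) + 6*(1 + 6)) = 8 + 2*(2 + 6*7) = 8 + 2*(2 + 42) = 8 + 2*44 = 8 + 88 = 96)
112 - (-2*X(-1))*n(5, -2) = 112 - (-2*96)*(-2) = 112 - (-192)*(-2) = 112 - 1*384 = 112 - 384 = -272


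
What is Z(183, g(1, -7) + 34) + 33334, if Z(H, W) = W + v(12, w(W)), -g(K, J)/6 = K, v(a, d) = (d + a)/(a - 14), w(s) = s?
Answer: 33342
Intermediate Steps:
v(a, d) = (a + d)/(-14 + a)
g(K, J) = -6*K
Z(H, W) = -6 + W/2 (Z(H, W) = W + (12 + W)/(-14 + 12) = W + (12 + W)/(-2) = W - (12 + W)/2 = W + (-6 - W/2) = -6 + W/2)
Z(183, g(1, -7) + 34) + 33334 = (-6 + (-6*1 + 34)/2) + 33334 = (-6 + (-6 + 34)/2) + 33334 = (-6 + (½)*28) + 33334 = (-6 + 14) + 33334 = 8 + 33334 = 33342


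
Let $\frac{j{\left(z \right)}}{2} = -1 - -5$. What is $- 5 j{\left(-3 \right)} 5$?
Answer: $-200$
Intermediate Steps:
$j{\left(z \right)} = 8$ ($j{\left(z \right)} = 2 \left(-1 - -5\right) = 2 \left(-1 + 5\right) = 2 \cdot 4 = 8$)
$- 5 j{\left(-3 \right)} 5 = \left(-5\right) 8 \cdot 5 = \left(-40\right) 5 = -200$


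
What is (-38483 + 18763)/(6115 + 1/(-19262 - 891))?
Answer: -198708580/61617797 ≈ -3.2249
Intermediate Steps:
(-38483 + 18763)/(6115 + 1/(-19262 - 891)) = -19720/(6115 + 1/(-20153)) = -19720/(6115 - 1/20153) = -19720/123235594/20153 = -19720*20153/123235594 = -198708580/61617797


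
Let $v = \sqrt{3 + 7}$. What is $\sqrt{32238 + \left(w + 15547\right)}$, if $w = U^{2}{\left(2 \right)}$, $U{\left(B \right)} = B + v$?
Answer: $\sqrt{47799 + 4 \sqrt{10}} \approx 218.66$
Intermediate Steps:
$v = \sqrt{10} \approx 3.1623$
$U{\left(B \right)} = B + \sqrt{10}$
$w = \left(2 + \sqrt{10}\right)^{2} \approx 26.649$
$\sqrt{32238 + \left(w + 15547\right)} = \sqrt{32238 + \left(\left(2 + \sqrt{10}\right)^{2} + 15547\right)} = \sqrt{32238 + \left(15547 + \left(2 + \sqrt{10}\right)^{2}\right)} = \sqrt{47785 + \left(2 + \sqrt{10}\right)^{2}}$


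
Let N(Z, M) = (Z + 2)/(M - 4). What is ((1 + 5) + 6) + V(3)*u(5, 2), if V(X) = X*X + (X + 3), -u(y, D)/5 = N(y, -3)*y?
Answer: 387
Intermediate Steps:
N(Z, M) = (2 + Z)/(-4 + M)
u(y, D) = -5*y*(-2/7 - y/7) (u(y, D) = -5*(2 + y)/(-4 - 3)*y = -5*(2 + y)/(-7)*y = -5*(-(2 + y)/7)*y = -5*(-2/7 - y/7)*y = -5*y*(-2/7 - y/7))
V(X) = 3 + X + X**2 (V(X) = X**2 + (3 + X) = 3 + X + X**2)
((1 + 5) + 6) + V(3)*u(5, 2) = ((1 + 5) + 6) + (3 + 3 + 3**2)*((5/7)*5*(2 + 5)) = (6 + 6) + (3 + 3 + 9)*((5/7)*5*7) = 12 + 15*25 = 12 + 375 = 387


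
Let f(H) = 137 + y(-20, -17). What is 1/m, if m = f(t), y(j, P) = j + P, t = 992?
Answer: 1/100 ≈ 0.010000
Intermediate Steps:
y(j, P) = P + j
f(H) = 100 (f(H) = 137 + (-17 - 20) = 137 - 37 = 100)
m = 100
1/m = 1/100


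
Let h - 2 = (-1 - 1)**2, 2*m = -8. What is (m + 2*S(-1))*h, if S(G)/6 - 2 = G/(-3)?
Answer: 144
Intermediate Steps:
m = -4 (m = (1/2)*(-8) = -4)
S(G) = 12 - 2*G (S(G) = 12 + 6*(G/(-3)) = 12 + 6*(G*(-1/3)) = 12 + 6*(-G/3) = 12 - 2*G)
h = 6 (h = 2 + (-1 - 1)**2 = 2 + (-2)**2 = 2 + 4 = 6)
(m + 2*S(-1))*h = (-4 + 2*(12 - 2*(-1)))*6 = (-4 + 2*(12 + 2))*6 = (-4 + 2*14)*6 = (-4 + 28)*6 = 24*6 = 144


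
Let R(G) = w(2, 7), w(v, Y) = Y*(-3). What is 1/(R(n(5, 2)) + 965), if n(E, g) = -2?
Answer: 1/944 ≈ 0.0010593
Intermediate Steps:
w(v, Y) = -3*Y
R(G) = -21 (R(G) = -3*7 = -21)
1/(R(n(5, 2)) + 965) = 1/(-21 + 965) = 1/944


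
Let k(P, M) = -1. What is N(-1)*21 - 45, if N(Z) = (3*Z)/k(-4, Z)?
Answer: 18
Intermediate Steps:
N(Z) = -3*Z (N(Z) = (3*Z)/(-1) = (3*Z)*(-1) = -3*Z)
N(-1)*21 - 45 = -3*(-1)*21 - 45 = 3*21 - 45 = 63 - 45 = 18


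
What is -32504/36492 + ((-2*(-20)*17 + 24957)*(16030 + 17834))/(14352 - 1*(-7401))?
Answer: 880016736154/22050291 ≈ 39910.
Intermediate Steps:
-32504/36492 + ((-2*(-20)*17 + 24957)*(16030 + 17834))/(14352 - 1*(-7401)) = -32504*1/36492 + ((40*17 + 24957)*33864)/(14352 + 7401) = -8126/9123 + ((680 + 24957)*33864)/21753 = -8126/9123 + (25637*33864)*(1/21753) = -8126/9123 + 868171368*(1/21753) = -8126/9123 + 289390456/7251 = 880016736154/22050291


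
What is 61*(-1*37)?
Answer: -2257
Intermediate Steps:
61*(-1*37) = 61*(-37) = -2257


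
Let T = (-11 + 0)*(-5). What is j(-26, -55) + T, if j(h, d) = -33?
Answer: 22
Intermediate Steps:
T = 55 (T = -11*(-5) = 55)
j(-26, -55) + T = -33 + 55 = 22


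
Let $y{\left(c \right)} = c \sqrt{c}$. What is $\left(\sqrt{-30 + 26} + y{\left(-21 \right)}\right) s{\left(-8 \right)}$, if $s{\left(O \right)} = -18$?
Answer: $i \left(-36 + 378 \sqrt{21}\right) \approx 1696.2 i$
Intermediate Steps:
$y{\left(c \right)} = c^{\frac{3}{2}}$
$\left(\sqrt{-30 + 26} + y{\left(-21 \right)}\right) s{\left(-8 \right)} = \left(\sqrt{-30 + 26} + \left(-21\right)^{\frac{3}{2}}\right) \left(-18\right) = \left(\sqrt{-4} - 21 i \sqrt{21}\right) \left(-18\right) = \left(2 i - 21 i \sqrt{21}\right) \left(-18\right) = - 36 i + 378 i \sqrt{21}$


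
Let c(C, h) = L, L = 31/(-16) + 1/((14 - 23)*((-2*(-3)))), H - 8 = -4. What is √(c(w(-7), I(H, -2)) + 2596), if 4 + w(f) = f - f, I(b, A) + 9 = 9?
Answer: √3361881/36 ≈ 50.932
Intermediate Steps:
H = 4 (H = 8 - 4 = 4)
I(b, A) = 0 (I(b, A) = -9 + 9 = 0)
w(f) = -4 (w(f) = -4 + (f - f) = -4 + 0 = -4)
L = -845/432 (L = 31*(-1/16) + 1/(-9*6) = -31/16 - ⅑*⅙ = -31/16 - 1/54 = -845/432 ≈ -1.9560)
c(C, h) = -845/432
√(c(w(-7), I(H, -2)) + 2596) = √(-845/432 + 2596) = √(1120627/432) = √3361881/36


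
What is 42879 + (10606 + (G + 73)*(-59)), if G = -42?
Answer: 51656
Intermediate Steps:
42879 + (10606 + (G + 73)*(-59)) = 42879 + (10606 + (-42 + 73)*(-59)) = 42879 + (10606 + 31*(-59)) = 42879 + (10606 - 1829) = 42879 + 8777 = 51656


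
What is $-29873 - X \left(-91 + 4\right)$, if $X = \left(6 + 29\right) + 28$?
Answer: $-24392$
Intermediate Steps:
$X = 63$ ($X = 35 + 28 = 63$)
$-29873 - X \left(-91 + 4\right) = -29873 - 63 \left(-91 + 4\right) = -29873 - 63 \left(-87\right) = -29873 - -5481 = -29873 + 5481 = -24392$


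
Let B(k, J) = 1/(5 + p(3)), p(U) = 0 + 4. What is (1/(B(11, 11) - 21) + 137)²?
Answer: 662908009/35344 ≈ 18756.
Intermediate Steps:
p(U) = 4
B(k, J) = ⅑ (B(k, J) = 1/(5 + 4) = 1/9 = ⅑)
(1/(B(11, 11) - 21) + 137)² = (1/(⅑ - 21) + 137)² = (1/(-188/9) + 137)² = (-9/188 + 137)² = (25747/188)² = 662908009/35344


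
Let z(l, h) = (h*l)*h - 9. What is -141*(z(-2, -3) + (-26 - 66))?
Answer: 16779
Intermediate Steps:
z(l, h) = -9 + l*h**2 (z(l, h) = l*h**2 - 9 = -9 + l*h**2)
-141*(z(-2, -3) + (-26 - 66)) = -141*((-9 - 2*(-3)**2) + (-26 - 66)) = -141*((-9 - 2*9) - 92) = -141*((-9 - 18) - 92) = -141*(-27 - 92) = -141*(-119) = 16779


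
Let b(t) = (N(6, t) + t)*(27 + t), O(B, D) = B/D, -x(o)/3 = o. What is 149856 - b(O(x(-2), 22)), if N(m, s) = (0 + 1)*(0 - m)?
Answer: 18151476/121 ≈ 1.5001e+5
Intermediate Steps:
x(o) = -3*o
N(m, s) = -m (N(m, s) = 1*(-m) = -m)
b(t) = (-6 + t)*(27 + t) (b(t) = (-1*6 + t)*(27 + t) = (-6 + t)*(27 + t))
149856 - b(O(x(-2), 22)) = 149856 - (-162 + (-3*(-2)/22)**2 + 21*(-3*(-2)/22)) = 149856 - (-162 + (6*(1/22))**2 + 21*(6*(1/22))) = 149856 - (-162 + (3/11)**2 + 21*(3/11)) = 149856 - (-162 + 9/121 + 63/11) = 149856 - 1*(-18900/121) = 149856 + 18900/121 = 18151476/121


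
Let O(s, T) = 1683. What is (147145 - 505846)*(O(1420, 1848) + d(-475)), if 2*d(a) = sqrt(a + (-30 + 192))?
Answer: -603693783 - 358701*I*sqrt(313)/2 ≈ -6.0369e+8 - 3.173e+6*I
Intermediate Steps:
d(a) = sqrt(162 + a)/2 (d(a) = sqrt(a + (-30 + 192))/2 = sqrt(a + 162)/2 = sqrt(162 + a)/2)
(147145 - 505846)*(O(1420, 1848) + d(-475)) = (147145 - 505846)*(1683 + sqrt(162 - 475)/2) = -358701*(1683 + sqrt(-313)/2) = -358701*(1683 + (I*sqrt(313))/2) = -358701*(1683 + I*sqrt(313)/2) = -603693783 - 358701*I*sqrt(313)/2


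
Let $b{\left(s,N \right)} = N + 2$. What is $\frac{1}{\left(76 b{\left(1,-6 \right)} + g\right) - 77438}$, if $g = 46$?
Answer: $- \frac{1}{77696} \approx -1.2871 \cdot 10^{-5}$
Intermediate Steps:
$b{\left(s,N \right)} = 2 + N$
$\frac{1}{\left(76 b{\left(1,-6 \right)} + g\right) - 77438} = \frac{1}{\left(76 \left(2 - 6\right) + 46\right) - 77438} = \frac{1}{\left(76 \left(-4\right) + 46\right) - 77438} = \frac{1}{\left(-304 + 46\right) - 77438} = \frac{1}{-258 - 77438} = \frac{1}{-77696} = - \frac{1}{77696}$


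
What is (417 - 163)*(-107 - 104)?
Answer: -53594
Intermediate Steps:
(417 - 163)*(-107 - 104) = 254*(-211) = -53594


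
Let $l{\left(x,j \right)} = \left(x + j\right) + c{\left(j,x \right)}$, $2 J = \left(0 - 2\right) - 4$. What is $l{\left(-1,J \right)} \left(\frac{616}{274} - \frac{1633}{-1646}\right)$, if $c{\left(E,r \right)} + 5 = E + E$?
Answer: $- \frac{10960335}{225502} \approx -48.604$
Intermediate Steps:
$J = -3$ ($J = \frac{\left(0 - 2\right) - 4}{2} = \frac{-2 - 4}{2} = \frac{1}{2} \left(-6\right) = -3$)
$c{\left(E,r \right)} = -5 + 2 E$ ($c{\left(E,r \right)} = -5 + \left(E + E\right) = -5 + 2 E$)
$l{\left(x,j \right)} = -5 + x + 3 j$ ($l{\left(x,j \right)} = \left(x + j\right) + \left(-5 + 2 j\right) = \left(j + x\right) + \left(-5 + 2 j\right) = -5 + x + 3 j$)
$l{\left(-1,J \right)} \left(\frac{616}{274} - \frac{1633}{-1646}\right) = \left(-5 - 1 + 3 \left(-3\right)\right) \left(\frac{616}{274} - \frac{1633}{-1646}\right) = \left(-5 - 1 - 9\right) \left(616 \cdot \frac{1}{274} - - \frac{1633}{1646}\right) = - 15 \left(\frac{308}{137} + \frac{1633}{1646}\right) = \left(-15\right) \frac{730689}{225502} = - \frac{10960335}{225502}$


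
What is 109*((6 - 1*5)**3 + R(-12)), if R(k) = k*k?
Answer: 15805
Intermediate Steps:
R(k) = k**2
109*((6 - 1*5)**3 + R(-12)) = 109*((6 - 1*5)**3 + (-12)**2) = 109*((6 - 5)**3 + 144) = 109*(1**3 + 144) = 109*(1 + 144) = 109*145 = 15805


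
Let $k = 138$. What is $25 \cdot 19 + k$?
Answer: $613$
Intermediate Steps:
$25 \cdot 19 + k = 25 \cdot 19 + 138 = 475 + 138 = 613$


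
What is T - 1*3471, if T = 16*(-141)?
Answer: -5727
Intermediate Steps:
T = -2256
T - 1*3471 = -2256 - 1*3471 = -2256 - 3471 = -5727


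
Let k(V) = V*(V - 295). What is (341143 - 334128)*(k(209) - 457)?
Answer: -129293465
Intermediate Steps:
k(V) = V*(-295 + V)
(341143 - 334128)*(k(209) - 457) = (341143 - 334128)*(209*(-295 + 209) - 457) = 7015*(209*(-86) - 457) = 7015*(-17974 - 457) = 7015*(-18431) = -129293465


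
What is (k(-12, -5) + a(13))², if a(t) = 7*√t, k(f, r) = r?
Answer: 662 - 70*√13 ≈ 409.61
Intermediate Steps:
(k(-12, -5) + a(13))² = (-5 + 7*√13)²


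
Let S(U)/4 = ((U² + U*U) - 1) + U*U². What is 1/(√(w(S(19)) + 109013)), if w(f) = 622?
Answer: √109635/109635 ≈ 0.0030201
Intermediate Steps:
S(U) = -4 + 4*U³ + 8*U² (S(U) = 4*(((U² + U*U) - 1) + U*U²) = 4*(((U² + U²) - 1) + U³) = 4*((2*U² - 1) + U³) = 4*((-1 + 2*U²) + U³) = 4*(-1 + U³ + 2*U²) = -4 + 4*U³ + 8*U²)
1/(√(w(S(19)) + 109013)) = 1/(√(622 + 109013)) = 1/(√109635) = √109635/109635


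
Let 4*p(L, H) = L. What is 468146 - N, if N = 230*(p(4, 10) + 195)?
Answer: 423066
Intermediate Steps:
p(L, H) = L/4
N = 45080 (N = 230*((¼)*4 + 195) = 230*(1 + 195) = 230*196 = 45080)
468146 - N = 468146 - 1*45080 = 468146 - 45080 = 423066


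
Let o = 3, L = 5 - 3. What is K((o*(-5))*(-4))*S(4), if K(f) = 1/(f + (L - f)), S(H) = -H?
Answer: -2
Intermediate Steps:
L = 2
K(f) = 1/2 (K(f) = 1/(f + (2 - f)) = 1/2)
K((o*(-5))*(-4))*S(4) = (-1*4)/2 = (1/2)*(-4) = -2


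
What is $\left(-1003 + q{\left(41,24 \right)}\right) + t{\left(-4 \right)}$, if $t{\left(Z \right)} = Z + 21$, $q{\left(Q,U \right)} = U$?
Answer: $-962$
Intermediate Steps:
$t{\left(Z \right)} = 21 + Z$
$\left(-1003 + q{\left(41,24 \right)}\right) + t{\left(-4 \right)} = \left(-1003 + 24\right) + \left(21 - 4\right) = -979 + 17 = -962$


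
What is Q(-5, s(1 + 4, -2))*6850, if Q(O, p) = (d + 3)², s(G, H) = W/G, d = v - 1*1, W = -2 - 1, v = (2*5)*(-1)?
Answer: 438400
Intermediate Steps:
v = -10 (v = 10*(-1) = -10)
W = -3
d = -11 (d = -10 - 1*1 = -10 - 1 = -11)
s(G, H) = -3/G
Q(O, p) = 64 (Q(O, p) = (-11 + 3)² = (-8)² = 64)
Q(-5, s(1 + 4, -2))*6850 = 64*6850 = 438400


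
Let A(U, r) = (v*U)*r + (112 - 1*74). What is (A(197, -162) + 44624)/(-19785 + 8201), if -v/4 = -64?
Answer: 4062661/5792 ≈ 701.43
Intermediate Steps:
v = 256 (v = -4*(-64) = 256)
A(U, r) = 38 + 256*U*r (A(U, r) = (256*U)*r + (112 - 1*74) = 256*U*r + (112 - 74) = 256*U*r + 38 = 38 + 256*U*r)
(A(197, -162) + 44624)/(-19785 + 8201) = ((38 + 256*197*(-162)) + 44624)/(-19785 + 8201) = ((38 - 8169984) + 44624)/(-11584) = (-8169946 + 44624)*(-1/11584) = -8125322*(-1/11584) = 4062661/5792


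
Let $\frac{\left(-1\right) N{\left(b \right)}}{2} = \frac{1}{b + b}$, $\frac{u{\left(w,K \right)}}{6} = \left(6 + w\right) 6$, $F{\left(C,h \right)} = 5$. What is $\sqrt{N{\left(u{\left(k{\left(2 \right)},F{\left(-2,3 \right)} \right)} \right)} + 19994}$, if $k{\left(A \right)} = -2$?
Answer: $\frac{\sqrt{2879135}}{12} \approx 141.4$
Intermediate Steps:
$u{\left(w,K \right)} = 216 + 36 w$ ($u{\left(w,K \right)} = 6 \left(6 + w\right) 6 = 6 \left(36 + 6 w\right) = 216 + 36 w$)
$N{\left(b \right)} = - \frac{1}{b}$ ($N{\left(b \right)} = - \frac{2}{b + b} = - \frac{2}{2 b} = - 2 \frac{1}{2 b} = - \frac{1}{b}$)
$\sqrt{N{\left(u{\left(k{\left(2 \right)},F{\left(-2,3 \right)} \right)} \right)} + 19994} = \sqrt{- \frac{1}{216 + 36 \left(-2\right)} + 19994} = \sqrt{- \frac{1}{216 - 72} + 19994} = \sqrt{- \frac{1}{144} + 19994} = \sqrt{\frac{2879135}{144}} = \frac{\sqrt{2879135}}{12}$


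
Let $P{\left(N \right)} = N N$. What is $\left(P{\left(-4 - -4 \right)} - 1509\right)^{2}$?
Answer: $2277081$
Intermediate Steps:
$P{\left(N \right)} = N^{2}$
$\left(P{\left(-4 - -4 \right)} - 1509\right)^{2} = \left(\left(-4 - -4\right)^{2} - 1509\right)^{2} = \left(\left(-4 + 4\right)^{2} - 1509\right)^{2} = \left(0^{2} - 1509\right)^{2} = \left(0 - 1509\right)^{2} = \left(-1509\right)^{2} = 2277081$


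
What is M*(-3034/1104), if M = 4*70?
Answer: -53095/69 ≈ -769.49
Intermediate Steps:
M = 280
M*(-3034/1104) = 280*(-3034/1104) = 280*(-3034*1/1104) = 280*(-1517/552) = -53095/69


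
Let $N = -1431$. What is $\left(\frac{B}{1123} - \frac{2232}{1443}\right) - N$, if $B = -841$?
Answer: $\frac{771733220}{540163} \approx 1428.7$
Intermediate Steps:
$\left(\frac{B}{1123} - \frac{2232}{1443}\right) - N = \left(- \frac{841}{1123} - \frac{2232}{1443}\right) - -1431 = \left(\left(-841\right) \frac{1}{1123} - \frac{744}{481}\right) + 1431 = \left(- \frac{841}{1123} - \frac{744}{481}\right) + 1431 = - \frac{1240033}{540163} + 1431 = \frac{771733220}{540163}$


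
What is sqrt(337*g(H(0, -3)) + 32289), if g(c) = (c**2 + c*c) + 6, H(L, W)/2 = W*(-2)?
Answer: sqrt(131367) ≈ 362.45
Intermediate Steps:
H(L, W) = -4*W (H(L, W) = 2*(W*(-2)) = 2*(-2*W) = -4*W)
g(c) = 6 + 2*c**2 (g(c) = (c**2 + c**2) + 6 = 2*c**2 + 6 = 6 + 2*c**2)
sqrt(337*g(H(0, -3)) + 32289) = sqrt(337*(6 + 2*(-4*(-3))**2) + 32289) = sqrt(337*(6 + 2*12**2) + 32289) = sqrt(337*(6 + 2*144) + 32289) = sqrt(337*(6 + 288) + 32289) = sqrt(337*294 + 32289) = sqrt(99078 + 32289) = sqrt(131367)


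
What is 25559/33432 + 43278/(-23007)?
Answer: -286278061/256390008 ≈ -1.1166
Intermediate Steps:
25559/33432 + 43278/(-23007) = 25559*(1/33432) + 43278*(-1/23007) = 25559/33432 - 14426/7669 = -286278061/256390008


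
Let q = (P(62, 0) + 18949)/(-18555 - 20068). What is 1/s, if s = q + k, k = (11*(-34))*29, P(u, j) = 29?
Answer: -38623/418924036 ≈ -9.2196e-5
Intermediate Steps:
q = -18978/38623 (q = (29 + 18949)/(-18555 - 20068) = 18978/(-38623) = 18978*(-1/38623) = -18978/38623 ≈ -0.49137)
k = -10846 (k = -374*29 = -10846)
s = -418924036/38623 (s = -18978/38623 - 10846 = -418924036/38623 ≈ -10846.)
1/s = 1/(-418924036/38623) = -38623/418924036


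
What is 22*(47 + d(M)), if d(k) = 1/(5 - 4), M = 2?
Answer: 1056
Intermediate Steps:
d(k) = 1 (d(k) = 1/1 = 1)
22*(47 + d(M)) = 22*(47 + 1) = 22*48 = 1056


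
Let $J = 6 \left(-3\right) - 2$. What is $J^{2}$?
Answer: $400$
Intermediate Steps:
$J = -20$ ($J = -18 - 2 = -20$)
$J^{2} = \left(-20\right)^{2} = 400$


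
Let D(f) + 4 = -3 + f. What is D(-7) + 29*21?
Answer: 595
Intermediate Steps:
D(f) = -7 + f (D(f) = -4 + (-3 + f) = -7 + f)
D(-7) + 29*21 = (-7 - 7) + 29*21 = -14 + 609 = 595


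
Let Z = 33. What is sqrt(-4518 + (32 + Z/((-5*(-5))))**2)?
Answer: I*sqrt(2129861)/25 ≈ 58.376*I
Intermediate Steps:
sqrt(-4518 + (32 + Z/((-5*(-5))))**2) = sqrt(-4518 + (32 + 33/((-5*(-5))))**2) = sqrt(-4518 + (32 + 33/25)**2) = sqrt(-4518 + (833/25)**2) = sqrt(-4518 + 693889/625) = sqrt(-2129861/625) = I*sqrt(2129861)/25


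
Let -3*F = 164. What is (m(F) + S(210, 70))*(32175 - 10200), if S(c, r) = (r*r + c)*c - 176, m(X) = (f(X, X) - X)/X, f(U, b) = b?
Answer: 23577504900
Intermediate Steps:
F = -164/3 (F = -1/3*164 = -164/3 ≈ -54.667)
m(X) = 0 (m(X) = (X - X)/X = 0/X = 0)
S(c, r) = -176 + c*(c + r**2) (S(c, r) = (r**2 + c)*c - 176 = (c + r**2)*c - 176 = c*(c + r**2) - 176 = -176 + c*(c + r**2))
(m(F) + S(210, 70))*(32175 - 10200) = (0 + (-176 + 210**2 + 210*70**2))*(32175 - 10200) = (0 + (-176 + 44100 + 210*4900))*21975 = (0 + (-176 + 44100 + 1029000))*21975 = (0 + 1072924)*21975 = 1072924*21975 = 23577504900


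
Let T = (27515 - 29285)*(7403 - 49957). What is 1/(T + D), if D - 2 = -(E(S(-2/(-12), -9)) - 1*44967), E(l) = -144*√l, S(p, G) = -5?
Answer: 75365549/5679965976175081 - 144*I*√5/5679965976175081 ≈ 1.3269e-8 - 5.6689e-14*I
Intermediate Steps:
T = 75320580 (T = -1770*(-42554) = 75320580)
D = 44969 + 144*I*√5 (D = 2 - (-144*I*√5 - 1*44967) = 2 - (-144*I*√5 - 44967) = 2 - (-44967 - 144*I*√5) = 2 + (44967 + 144*I*√5) = 44969 + 144*I*√5 ≈ 44969.0 + 321.99*I)
1/(T + D) = 1/(75320580 + (44969 + 144*I*√5)) = 1/(75365549 + 144*I*√5)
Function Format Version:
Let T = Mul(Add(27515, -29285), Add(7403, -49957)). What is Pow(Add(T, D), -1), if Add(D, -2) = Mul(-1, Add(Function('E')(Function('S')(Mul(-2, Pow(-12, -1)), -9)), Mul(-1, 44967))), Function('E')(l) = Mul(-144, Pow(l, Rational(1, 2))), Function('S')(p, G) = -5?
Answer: Add(Rational(75365549, 5679965976175081), Mul(Rational(-144, 5679965976175081), I, Pow(5, Rational(1, 2)))) ≈ Add(1.3269e-8, Mul(-5.6689e-14, I))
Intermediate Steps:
T = 75320580 (T = Mul(-1770, -42554) = 75320580)
D = Add(44969, Mul(144, I, Pow(5, Rational(1, 2)))) (D = Add(2, Mul(-1, Add(Mul(-144, Pow(-5, Rational(1, 2))), Mul(-1, 44967)))) = Add(2, Mul(-1, Add(Mul(-144, Mul(I, Pow(5, Rational(1, 2)))), -44967))) = Add(2, Mul(-1, Add(Mul(-144, I, Pow(5, Rational(1, 2))), -44967))) = Add(2, Mul(-1, Add(-44967, Mul(-144, I, Pow(5, Rational(1, 2)))))) = Add(2, Add(44967, Mul(144, I, Pow(5, Rational(1, 2))))) = Add(44969, Mul(144, I, Pow(5, Rational(1, 2)))) ≈ Add(44969., Mul(321.99, I)))
Pow(Add(T, D), -1) = Pow(Add(75320580, Add(44969, Mul(144, I, Pow(5, Rational(1, 2))))), -1) = Pow(Add(75365549, Mul(144, I, Pow(5, Rational(1, 2)))), -1)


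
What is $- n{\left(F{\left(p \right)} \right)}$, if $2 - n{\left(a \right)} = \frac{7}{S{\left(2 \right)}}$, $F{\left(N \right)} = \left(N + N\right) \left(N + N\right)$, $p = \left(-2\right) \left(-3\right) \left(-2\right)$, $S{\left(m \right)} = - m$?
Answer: $- \frac{11}{2} \approx -5.5$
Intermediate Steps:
$p = -12$ ($p = 6 \left(-2\right) = -12$)
$F{\left(N \right)} = 4 N^{2}$ ($F{\left(N \right)} = 2 N 2 N = 4 N^{2}$)
$n{\left(a \right)} = \frac{11}{2}$ ($n{\left(a \right)} = 2 - \frac{7}{\left(-1\right) 2} = 2 - \frac{7}{-2} = 2 - 7 \left(- \frac{1}{2}\right) = 2 - - \frac{7}{2} = 2 + \frac{7}{2} = \frac{11}{2}$)
$- n{\left(F{\left(p \right)} \right)} = \left(-1\right) \frac{11}{2} = - \frac{11}{2}$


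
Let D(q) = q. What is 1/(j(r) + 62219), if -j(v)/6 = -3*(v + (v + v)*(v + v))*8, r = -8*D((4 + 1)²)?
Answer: 1/23073419 ≈ 4.3340e-8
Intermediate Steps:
r = -200 (r = -8*(4 + 1)² = -8*5² = -8*25 = -200)
j(v) = 144*v + 576*v² (j(v) = -6*(-3*(v + (v + v)*(v + v)))*8 = -6*(-3*(v + (2*v)*(2*v)))*8 = -6*(-3*(v + 4*v²))*8 = -6*(-12*v² - 3*v)*8 = -6*(-96*v² - 24*v) = 144*v + 576*v²)
1/(j(r) + 62219) = 1/(144*(-200)*(1 + 4*(-200)) + 62219) = 1/(144*(-200)*(1 - 800) + 62219) = 1/(144*(-200)*(-799) + 62219) = 1/(23011200 + 62219) = 1/23073419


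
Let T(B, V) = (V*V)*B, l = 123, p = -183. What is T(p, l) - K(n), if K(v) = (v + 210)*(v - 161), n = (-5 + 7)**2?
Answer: -2735009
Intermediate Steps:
n = 4 (n = 2**2 = 4)
T(B, V) = B*V**2 (T(B, V) = V**2*B = B*V**2)
K(v) = (-161 + v)*(210 + v) (K(v) = (210 + v)*(-161 + v) = (-161 + v)*(210 + v))
T(p, l) - K(n) = -183*123**2 - (-33810 + 4**2 + 49*4) = -183*15129 - (-33810 + 16 + 196) = -2768607 - 1*(-33598) = -2768607 + 33598 = -2735009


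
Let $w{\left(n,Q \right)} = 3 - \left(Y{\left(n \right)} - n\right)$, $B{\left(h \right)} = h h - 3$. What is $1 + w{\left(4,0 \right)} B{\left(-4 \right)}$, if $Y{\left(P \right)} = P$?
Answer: $40$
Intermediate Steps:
$B{\left(h \right)} = -3 + h^{2}$ ($B{\left(h \right)} = h^{2} - 3 = -3 + h^{2}$)
$w{\left(n,Q \right)} = 3$ ($w{\left(n,Q \right)} = 3 - \left(n - n\right) = 3 - 0 = 3 + 0 = 3$)
$1 + w{\left(4,0 \right)} B{\left(-4 \right)} = 1 + 3 \left(-3 + \left(-4\right)^{2}\right) = 1 + 3 \left(-3 + 16\right) = 1 + 3 \cdot 13 = 1 + 39 = 40$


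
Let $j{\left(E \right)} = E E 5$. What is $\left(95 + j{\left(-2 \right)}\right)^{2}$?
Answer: $13225$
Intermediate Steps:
$j{\left(E \right)} = 5 E^{2}$ ($j{\left(E \right)} = E^{2} \cdot 5 = 5 E^{2}$)
$\left(95 + j{\left(-2 \right)}\right)^{2} = \left(95 + 5 \left(-2\right)^{2}\right)^{2} = \left(95 + 5 \cdot 4\right)^{2} = \left(95 + 20\right)^{2} = 115^{2} = 13225$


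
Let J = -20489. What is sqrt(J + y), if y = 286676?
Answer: sqrt(266187) ≈ 515.93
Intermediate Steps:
sqrt(J + y) = sqrt(-20489 + 286676) = sqrt(266187)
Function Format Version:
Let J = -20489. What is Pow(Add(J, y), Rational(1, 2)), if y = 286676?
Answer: Pow(266187, Rational(1, 2)) ≈ 515.93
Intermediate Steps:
Pow(Add(J, y), Rational(1, 2)) = Pow(Add(-20489, 286676), Rational(1, 2)) = Pow(266187, Rational(1, 2))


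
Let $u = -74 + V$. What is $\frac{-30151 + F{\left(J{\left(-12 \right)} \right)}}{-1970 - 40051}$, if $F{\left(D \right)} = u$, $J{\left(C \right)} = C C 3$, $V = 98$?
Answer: $\frac{30127}{42021} \approx 0.71695$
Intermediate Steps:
$J{\left(C \right)} = 3 C^{2}$ ($J{\left(C \right)} = C^{2} \cdot 3 = 3 C^{2}$)
$u = 24$ ($u = -74 + 98 = 24$)
$F{\left(D \right)} = 24$
$\frac{-30151 + F{\left(J{\left(-12 \right)} \right)}}{-1970 - 40051} = \frac{-30151 + 24}{-1970 - 40051} = - \frac{30127}{-42021} = \left(-30127\right) \left(- \frac{1}{42021}\right) = \frac{30127}{42021}$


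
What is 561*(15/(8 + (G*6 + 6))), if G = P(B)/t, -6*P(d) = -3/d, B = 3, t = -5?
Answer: 14025/23 ≈ 609.78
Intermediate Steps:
P(d) = 1/(2*d) (P(d) = -(-1)/(2*d) = 1/(2*d))
G = -1/30 (G = ((½)/3)/(-5) = ((½)*(⅓))*(-⅕) = (⅙)*(-⅕) = -1/30 ≈ -0.033333)
561*(15/(8 + (G*6 + 6))) = 561*(15/(8 + (-1/30*6 + 6))) = 561*(15/(8 + (-⅕ + 6))) = 561*(15/(8 + 29/5)) = 561*(15/(69/5)) = 561*(15*(5/69)) = 561*(25/23) = 14025/23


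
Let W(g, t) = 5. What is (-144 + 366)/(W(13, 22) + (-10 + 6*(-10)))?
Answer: -222/65 ≈ -3.4154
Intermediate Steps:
(-144 + 366)/(W(13, 22) + (-10 + 6*(-10))) = (-144 + 366)/(5 + (-10 + 6*(-10))) = 222/(5 + (-10 - 60)) = 222/(5 - 70) = 222/(-65) = 222*(-1/65) = -222/65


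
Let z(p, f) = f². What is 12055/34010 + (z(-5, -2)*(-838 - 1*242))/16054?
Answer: 4660777/54599654 ≈ 0.085363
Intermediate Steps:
12055/34010 + (z(-5, -2)*(-838 - 1*242))/16054 = 12055/34010 + ((-2)²*(-838 - 1*242))/16054 = 12055*(1/34010) + (4*(-838 - 242))*(1/16054) = 2411/6802 + (4*(-1080))*(1/16054) = 2411/6802 - 4320*1/16054 = 2411/6802 - 2160/8027 = 4660777/54599654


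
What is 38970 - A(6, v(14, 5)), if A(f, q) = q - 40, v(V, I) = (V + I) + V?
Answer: 38977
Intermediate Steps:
v(V, I) = I + 2*V (v(V, I) = (I + V) + V = I + 2*V)
A(f, q) = -40 + q
38970 - A(6, v(14, 5)) = 38970 - (-40 + (5 + 2*14)) = 38970 - (-40 + (5 + 28)) = 38970 - (-40 + 33) = 38970 - 1*(-7) = 38970 + 7 = 38977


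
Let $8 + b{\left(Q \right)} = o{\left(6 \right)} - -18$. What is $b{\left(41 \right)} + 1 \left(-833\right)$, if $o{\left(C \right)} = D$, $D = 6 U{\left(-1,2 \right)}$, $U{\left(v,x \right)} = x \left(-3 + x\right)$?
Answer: $-835$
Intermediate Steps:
$D = -12$ ($D = 6 \cdot 2 \left(-3 + 2\right) = 6 \cdot 2 \left(-1\right) = 6 \left(-2\right) = -12$)
$o{\left(C \right)} = -12$
$b{\left(Q \right)} = -2$ ($b{\left(Q \right)} = -8 - -6 = -8 + \left(-12 + 18\right) = -8 + 6 = -2$)
$b{\left(41 \right)} + 1 \left(-833\right) = -2 + 1 \left(-833\right) = -2 - 833 = -835$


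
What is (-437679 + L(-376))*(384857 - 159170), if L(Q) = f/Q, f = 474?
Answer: -18570404056743/188 ≈ -9.8779e+10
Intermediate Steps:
L(Q) = 474/Q
(-437679 + L(-376))*(384857 - 159170) = (-437679 + 474/(-376))*(384857 - 159170) = (-437679 + 474*(-1/376))*225687 = (-437679 - 237/188)*225687 = -82283889/188*225687 = -18570404056743/188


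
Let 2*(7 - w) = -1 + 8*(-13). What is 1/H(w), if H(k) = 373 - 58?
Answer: 1/315 ≈ 0.0031746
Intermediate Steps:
w = 119/2 (w = 7 - (-1 + 8*(-13))/2 = 7 - (-1 - 104)/2 = 7 - 1/2*(-105) = 7 + 105/2 = 119/2 ≈ 59.500)
H(k) = 315
1/H(w) = 1/315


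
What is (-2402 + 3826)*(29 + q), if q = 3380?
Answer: 4854416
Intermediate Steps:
(-2402 + 3826)*(29 + q) = (-2402 + 3826)*(29 + 3380) = 1424*3409 = 4854416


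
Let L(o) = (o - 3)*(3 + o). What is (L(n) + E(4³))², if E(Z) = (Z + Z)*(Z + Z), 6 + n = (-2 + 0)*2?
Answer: 271425625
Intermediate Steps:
n = -10 (n = -6 + (-2 + 0)*2 = -6 - 2*2 = -6 - 4 = -10)
E(Z) = 4*Z² (E(Z) = (2*Z)*(2*Z) = 4*Z²)
L(o) = (-3 + o)*(3 + o)
(L(n) + E(4³))² = ((-9 + (-10)²) + 4*(4³)²)² = ((-9 + 100) + 4*64²)² = (91 + 4*4096)² = (91 + 16384)² = 16475² = 271425625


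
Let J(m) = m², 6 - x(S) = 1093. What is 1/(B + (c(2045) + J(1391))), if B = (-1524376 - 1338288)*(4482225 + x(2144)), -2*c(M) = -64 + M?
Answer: -2/25655980995483 ≈ -7.7955e-14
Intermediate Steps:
x(S) = -1087 (x(S) = 6 - 1*1093 = 6 - 1093 = -1087)
c(M) = 32 - M/2 (c(M) = -(-64 + M)/2 = 32 - M/2)
B = -12827992431632 (B = (-1524376 - 1338288)*(4482225 - 1087) = -2862664*4481138 = -12827992431632)
1/(B + (c(2045) + J(1391))) = 1/(-12827992431632 + ((32 - ½*2045) + 1391²)) = 1/(-12827992431632 + ((32 - 2045/2) + 1934881)) = 1/(-12827992431632 + (-1981/2 + 1934881)) = 1/(-12827992431632 + 3867781/2) = 1/(-25655980995483/2) = -2/25655980995483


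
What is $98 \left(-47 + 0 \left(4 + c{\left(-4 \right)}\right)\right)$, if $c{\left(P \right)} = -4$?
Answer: $-4606$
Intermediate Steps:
$98 \left(-47 + 0 \left(4 + c{\left(-4 \right)}\right)\right) = 98 \left(-47 + 0 \left(4 - 4\right)\right) = 98 \left(-47 + 0 \cdot 0\right) = 98 \left(-47 + 0\right) = 98 \left(-47\right) = -4606$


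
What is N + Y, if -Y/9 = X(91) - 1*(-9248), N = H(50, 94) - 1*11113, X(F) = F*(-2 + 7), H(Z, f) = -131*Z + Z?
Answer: -104940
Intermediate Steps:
H(Z, f) = -130*Z
X(F) = 5*F (X(F) = F*5 = 5*F)
N = -17613 (N = -130*50 - 1*11113 = -6500 - 11113 = -17613)
Y = -87327 (Y = -9*(5*91 - 1*(-9248)) = -9*(455 + 9248) = -9*9703 = -87327)
N + Y = -17613 - 87327 = -104940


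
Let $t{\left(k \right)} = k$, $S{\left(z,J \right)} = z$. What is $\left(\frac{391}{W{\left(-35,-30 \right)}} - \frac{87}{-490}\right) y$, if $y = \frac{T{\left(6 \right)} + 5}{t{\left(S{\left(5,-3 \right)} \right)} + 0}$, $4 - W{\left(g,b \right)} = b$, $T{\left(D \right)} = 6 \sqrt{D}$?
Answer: $\frac{2861}{245} + \frac{17166 \sqrt{6}}{1225} \approx 46.002$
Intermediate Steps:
$W{\left(g,b \right)} = 4 - b$
$y = 1 + \frac{6 \sqrt{6}}{5}$ ($y = \frac{6 \sqrt{6} + 5}{5 + 0} = \frac{5 + 6 \sqrt{6}}{5} = \left(5 + 6 \sqrt{6}\right) \frac{1}{5} = 1 + \frac{6 \sqrt{6}}{5} \approx 3.9394$)
$\left(\frac{391}{W{\left(-35,-30 \right)}} - \frac{87}{-490}\right) y = \left(\frac{391}{4 - -30} - \frac{87}{-490}\right) \left(1 + \frac{6 \sqrt{6}}{5}\right) = \left(\frac{391}{4 + 30} - - \frac{87}{490}\right) \left(1 + \frac{6 \sqrt{6}}{5}\right) = \left(\frac{391}{34} + \frac{87}{490}\right) \left(1 + \frac{6 \sqrt{6}}{5}\right) = \left(391 \cdot \frac{1}{34} + \frac{87}{490}\right) \left(1 + \frac{6 \sqrt{6}}{5}\right) = \left(\frac{23}{2} + \frac{87}{490}\right) \left(1 + \frac{6 \sqrt{6}}{5}\right) = \frac{2861 \left(1 + \frac{6 \sqrt{6}}{5}\right)}{245} = \frac{2861}{245} + \frac{17166 \sqrt{6}}{1225}$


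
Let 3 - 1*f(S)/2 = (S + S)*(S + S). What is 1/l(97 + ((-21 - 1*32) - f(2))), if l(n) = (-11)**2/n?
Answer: 70/121 ≈ 0.57851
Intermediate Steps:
f(S) = 6 - 8*S**2 (f(S) = 6 - 2*(S + S)*(S + S) = 6 - 2*2*S*2*S = 6 - 8*S**2)
l(n) = 121/n
1/l(97 + ((-21 - 1*32) - f(2))) = 1/(121/(97 + ((-21 - 1*32) - (6 - 8*2**2)))) = 1/(121/(97 + ((-21 - 32) - (6 - 8*4)))) = 1/(121/(97 + (-53 - (6 - 32)))) = 1/(121/(97 + (-53 - 1*(-26)))) = 1/(121/(97 + (-53 + 26))) = 1/(121/(97 - 27)) = 1/(121/70) = 70/121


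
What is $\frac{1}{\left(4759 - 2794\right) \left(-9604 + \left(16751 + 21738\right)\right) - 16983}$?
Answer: $\frac{1}{56742042} \approx 1.7624 \cdot 10^{-8}$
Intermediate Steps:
$\frac{1}{\left(4759 - 2794\right) \left(-9604 + \left(16751 + 21738\right)\right) - 16983} = \frac{1}{1965 \left(-9604 + 38489\right) - 16983} = \frac{1}{1965 \cdot 28885 - 16983} = \frac{1}{56759025 - 16983} = \frac{1}{56742042}$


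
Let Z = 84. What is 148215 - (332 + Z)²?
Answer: -24841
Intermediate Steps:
148215 - (332 + Z)² = 148215 - (332 + 84)² = 148215 - 1*416² = 148215 - 1*173056 = 148215 - 173056 = -24841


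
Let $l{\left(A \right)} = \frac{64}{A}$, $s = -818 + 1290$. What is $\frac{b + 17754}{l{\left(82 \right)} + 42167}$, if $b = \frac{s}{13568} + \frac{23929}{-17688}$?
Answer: $\frac{2729370037925}{6483047291424} \approx 0.421$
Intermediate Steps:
$s = 472$
$b = - \frac{4942499}{3749856}$ ($b = \frac{472}{13568} + \frac{23929}{-17688} = 472 \cdot \frac{1}{13568} + 23929 \left(- \frac{1}{17688}\right) = \frac{59}{1696} - \frac{23929}{17688} = - \frac{4942499}{3749856} \approx -1.3181$)
$\frac{b + 17754}{l{\left(82 \right)} + 42167} = \frac{- \frac{4942499}{3749856} + 17754}{\frac{64}{82} + 42167} = \frac{66570000925}{3749856 \left(64 \cdot \frac{1}{82} + 42167\right)} = \frac{66570000925}{3749856 \left(\frac{32}{41} + 42167\right)} = \frac{66570000925}{3749856 \cdot \frac{1728879}{41}} = \frac{66570000925}{3749856} \cdot \frac{41}{1728879} = \frac{2729370037925}{6483047291424}$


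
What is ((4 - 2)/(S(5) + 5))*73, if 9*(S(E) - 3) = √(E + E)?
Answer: 47304/2587 - 657*√10/2587 ≈ 17.482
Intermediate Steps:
S(E) = 3 + √2*√E/9 (S(E) = 3 + √(E + E)/9 = 3 + √(2*E)/9 = 3 + (√2*√E)/9 = 3 + √2*√E/9)
((4 - 2)/(S(5) + 5))*73 = ((4 - 2)/((3 + √2*√5/9) + 5))*73 = (2/((3 + √10/9) + 5))*73 = (2/(8 + √10/9))*73 = 146/(8 + √10/9)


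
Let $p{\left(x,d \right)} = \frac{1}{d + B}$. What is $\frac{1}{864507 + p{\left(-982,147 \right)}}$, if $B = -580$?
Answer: $\frac{433}{374331530} \approx 1.1567 \cdot 10^{-6}$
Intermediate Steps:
$p{\left(x,d \right)} = \frac{1}{-580 + d}$ ($p{\left(x,d \right)} = \frac{1}{d - 580} = \frac{1}{-580 + d}$)
$\frac{1}{864507 + p{\left(-982,147 \right)}} = \frac{1}{864507 + \frac{1}{-580 + 147}} = \frac{1}{864507 + \frac{1}{-433}} = \frac{1}{864507 - \frac{1}{433}} = \frac{1}{\frac{374331530}{433}} = \frac{433}{374331530}$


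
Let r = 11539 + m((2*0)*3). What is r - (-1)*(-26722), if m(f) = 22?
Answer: -15161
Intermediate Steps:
r = 11561 (r = 11539 + 22 = 11561)
r - (-1)*(-26722) = 11561 - (-1)*(-26722) = 11561 - 1*26722 = 11561 - 26722 = -15161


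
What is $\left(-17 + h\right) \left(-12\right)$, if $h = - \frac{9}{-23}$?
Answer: $\frac{4584}{23} \approx 199.3$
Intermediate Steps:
$h = \frac{9}{23}$ ($h = \left(-9\right) \left(- \frac{1}{23}\right) = \frac{9}{23} \approx 0.3913$)
$\left(-17 + h\right) \left(-12\right) = \left(-17 + \frac{9}{23}\right) \left(-12\right) = \left(- \frac{382}{23}\right) \left(-12\right) = \frac{4584}{23}$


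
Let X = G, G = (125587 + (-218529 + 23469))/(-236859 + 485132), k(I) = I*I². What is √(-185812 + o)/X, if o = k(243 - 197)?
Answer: -496546*I*√22119/69473 ≈ -1063.0*I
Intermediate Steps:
k(I) = I³
o = 97336 (o = (243 - 197)³ = 46³ = 97336)
G = -69473/248273 (G = (125587 - 195060)/248273 = -69473*1/248273 = -69473/248273 ≈ -0.27983)
X = -69473/248273 ≈ -0.27983
√(-185812 + o)/X = √(-185812 + 97336)/(-69473/248273) = √(-88476)*(-248273/69473) = (2*I*√22119)*(-248273/69473) = -496546*I*√22119/69473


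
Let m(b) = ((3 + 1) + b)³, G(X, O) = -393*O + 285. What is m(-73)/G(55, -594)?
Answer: -109503/77909 ≈ -1.4055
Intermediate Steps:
G(X, O) = 285 - 393*O
m(b) = (4 + b)³
m(-73)/G(55, -594) = (4 - 73)³/(285 - 393*(-594)) = (-69)³/(285 + 233442) = -328509/233727 = -328509*1/233727 = -109503/77909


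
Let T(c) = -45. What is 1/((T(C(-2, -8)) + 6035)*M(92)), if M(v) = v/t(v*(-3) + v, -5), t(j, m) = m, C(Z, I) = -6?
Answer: -1/110216 ≈ -9.0731e-6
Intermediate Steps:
M(v) = -v/5 (M(v) = v/(-5) = v*(-1/5) = -v/5)
1/((T(C(-2, -8)) + 6035)*M(92)) = 1/((-45 + 6035)*((-1/5*92))) = 1/(5990*(-92/5)) = (1/5990)*(-5/92) = -1/110216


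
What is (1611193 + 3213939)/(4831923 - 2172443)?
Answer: 1206283/664870 ≈ 1.8143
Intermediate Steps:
(1611193 + 3213939)/(4831923 - 2172443) = 4825132/2659480 = 4825132*(1/2659480) = 1206283/664870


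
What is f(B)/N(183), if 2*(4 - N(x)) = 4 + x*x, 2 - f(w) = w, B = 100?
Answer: 196/33485 ≈ 0.0058534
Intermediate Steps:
f(w) = 2 - w
N(x) = 2 - x**2/2 (N(x) = 4 - (4 + x*x)/2 = 4 - (4 + x**2)/2 = 4 + (-2 - x**2/2) = 2 - x**2/2)
f(B)/N(183) = (2 - 1*100)/(2 - 1/2*183**2) = (2 - 100)/(2 - 1/2*33489) = -98/(2 - 33489/2) = -98/(-33485/2) = -98*(-2/33485) = 196/33485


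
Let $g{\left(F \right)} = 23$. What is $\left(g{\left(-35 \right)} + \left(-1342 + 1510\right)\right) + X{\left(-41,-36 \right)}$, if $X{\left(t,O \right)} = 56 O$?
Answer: $-1825$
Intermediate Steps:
$\left(g{\left(-35 \right)} + \left(-1342 + 1510\right)\right) + X{\left(-41,-36 \right)} = \left(23 + \left(-1342 + 1510\right)\right) + 56 \left(-36\right) = \left(23 + 168\right) - 2016 = 191 - 2016 = -1825$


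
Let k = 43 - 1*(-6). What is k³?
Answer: 117649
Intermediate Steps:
k = 49 (k = 43 + 6 = 49)
k³ = 49³ = 117649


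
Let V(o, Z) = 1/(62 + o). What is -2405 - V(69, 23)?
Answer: -315056/131 ≈ -2405.0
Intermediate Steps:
-2405 - V(69, 23) = -2405 - 1/(62 + 69) = -2405 - 1/131 = -315056/131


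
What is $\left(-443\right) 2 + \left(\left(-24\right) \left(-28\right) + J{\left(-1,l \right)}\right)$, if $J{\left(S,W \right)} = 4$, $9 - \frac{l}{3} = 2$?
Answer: $-210$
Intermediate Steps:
$l = 21$ ($l = 27 - 6 = 21$)
$\left(-443\right) 2 + \left(\left(-24\right) \left(-28\right) + J{\left(-1,l \right)}\right) = \left(-443\right) 2 + \left(\left(-24\right) \left(-28\right) + 4\right) = -886 + \left(672 + 4\right) = -886 + 676 = -210$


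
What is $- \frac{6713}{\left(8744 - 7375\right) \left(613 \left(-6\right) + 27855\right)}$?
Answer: $- \frac{6713}{33098313} \approx -0.00020282$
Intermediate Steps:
$- \frac{6713}{\left(8744 - 7375\right) \left(613 \left(-6\right) + 27855\right)} = - \frac{6713}{1369 \left(-3678 + 27855\right)} = - \frac{6713}{1369 \cdot 24177} = - \frac{6713}{33098313}$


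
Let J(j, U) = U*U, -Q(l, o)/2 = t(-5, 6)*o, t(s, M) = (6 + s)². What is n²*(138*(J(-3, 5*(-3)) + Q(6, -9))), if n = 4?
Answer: 536544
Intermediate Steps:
Q(l, o) = -2*o (Q(l, o) = -2*(6 - 5)²*o = -2*1²*o = -2*o)
J(j, U) = U²
n²*(138*(J(-3, 5*(-3)) + Q(6, -9))) = 4²*(138*((5*(-3))² - 2*(-9))) = 16*(138*((-15)² + 18)) = 16*(138*(225 + 18)) = 16*(138*243) = 16*33534 = 536544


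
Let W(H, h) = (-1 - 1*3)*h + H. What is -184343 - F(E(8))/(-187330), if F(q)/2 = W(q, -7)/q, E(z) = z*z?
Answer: -276263793497/1498640 ≈ -1.8434e+5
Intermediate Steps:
E(z) = z²
W(H, h) = H - 4*h (W(H, h) = (-1 - 3)*h + H = -4*h + H = H - 4*h)
F(q) = 2*(28 + q)/q (F(q) = 2*((q - 4*(-7))/q) = 2*((q + 28)/q) = 2*((28 + q)/q) = 2*(28 + q)/q)
-184343 - F(E(8))/(-187330) = -184343 - (2 + 56/(8²))/(-187330) = -184343 - (2 + 56/64)*(-1)/187330 = -184343 - (2 + 56*(1/64))*(-1)/187330 = -184343 - (2 + 7/8)*(-1)/187330 = -184343 - 23*(-1)/(8*187330) = -184343 - 1*(-23/1498640) = -184343 + 23/1498640 = -276263793497/1498640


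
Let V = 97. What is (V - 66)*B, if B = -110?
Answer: -3410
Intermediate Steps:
(V - 66)*B = (97 - 66)*(-110) = 31*(-110) = -3410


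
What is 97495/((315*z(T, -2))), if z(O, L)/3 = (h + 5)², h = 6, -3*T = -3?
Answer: 19499/22869 ≈ 0.85264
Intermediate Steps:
T = 1 (T = -⅓*(-3) = 1)
z(O, L) = 363 (z(O, L) = 3*(6 + 5)² = 3*11² = 3*121 = 363)
97495/((315*z(T, -2))) = 97495/((315*363)) = 97495/114345 = 97495*(1/114345) = 19499/22869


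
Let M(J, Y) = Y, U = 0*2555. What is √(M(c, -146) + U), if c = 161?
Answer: I*√146 ≈ 12.083*I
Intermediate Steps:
U = 0
√(M(c, -146) + U) = √(-146 + 0) = √(-146) = I*√146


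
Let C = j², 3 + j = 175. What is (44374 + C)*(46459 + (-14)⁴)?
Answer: 6277185250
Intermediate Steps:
j = 172 (j = -3 + 175 = 172)
C = 29584 (C = 172² = 29584)
(44374 + C)*(46459 + (-14)⁴) = (44374 + 29584)*(46459 + (-14)⁴) = 73958*(46459 + 38416) = 73958*84875 = 6277185250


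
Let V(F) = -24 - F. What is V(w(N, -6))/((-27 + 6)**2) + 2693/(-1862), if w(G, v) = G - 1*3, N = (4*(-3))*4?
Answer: -2579/1862 ≈ -1.3851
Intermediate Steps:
N = -48 (N = -12*4 = -48)
w(G, v) = -3 + G (w(G, v) = G - 3 = -3 + G)
V(w(N, -6))/((-27 + 6)**2) + 2693/(-1862) = (-24 - (-3 - 48))/((-27 + 6)**2) + 2693/(-1862) = (-24 - 1*(-51))/((-21)**2) + 2693*(-1/1862) = (-24 + 51)/441 - 2693/1862 = 27*(1/441) - 2693/1862 = 3/49 - 2693/1862 = -2579/1862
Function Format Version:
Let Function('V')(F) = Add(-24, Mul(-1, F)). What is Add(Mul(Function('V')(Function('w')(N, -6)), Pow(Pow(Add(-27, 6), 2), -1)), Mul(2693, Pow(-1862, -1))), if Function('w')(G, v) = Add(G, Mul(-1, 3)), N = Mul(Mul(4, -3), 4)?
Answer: Rational(-2579, 1862) ≈ -1.3851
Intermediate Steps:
N = -48 (N = Mul(-12, 4) = -48)
Function('w')(G, v) = Add(-3, G) (Function('w')(G, v) = Add(G, -3) = Add(-3, G))
Add(Mul(Function('V')(Function('w')(N, -6)), Pow(Pow(Add(-27, 6), 2), -1)), Mul(2693, Pow(-1862, -1))) = Add(Mul(Add(-24, Mul(-1, Add(-3, -48))), Pow(Pow(Add(-27, 6), 2), -1)), Mul(2693, Pow(-1862, -1))) = Add(Mul(Add(-24, Mul(-1, -51)), Pow(Pow(-21, 2), -1)), Mul(2693, Rational(-1, 1862))) = Add(Mul(Add(-24, 51), Pow(441, -1)), Rational(-2693, 1862)) = Add(Mul(27, Rational(1, 441)), Rational(-2693, 1862)) = Add(Rational(3, 49), Rational(-2693, 1862)) = Rational(-2579, 1862)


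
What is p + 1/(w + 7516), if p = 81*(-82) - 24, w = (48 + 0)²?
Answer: -65460119/9820 ≈ -6666.0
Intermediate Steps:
w = 2304 (w = 48² = 2304)
p = -6666 (p = -6642 - 24 = -6666)
p + 1/(w + 7516) = -6666 + 1/(2304 + 7516) = -6666 + 1/9820 = -65460119/9820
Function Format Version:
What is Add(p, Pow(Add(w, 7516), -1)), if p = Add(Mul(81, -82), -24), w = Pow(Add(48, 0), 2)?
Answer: Rational(-65460119, 9820) ≈ -6666.0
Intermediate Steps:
w = 2304 (w = Pow(48, 2) = 2304)
p = -6666 (p = Add(-6642, -24) = -6666)
Add(p, Pow(Add(w, 7516), -1)) = Add(-6666, Pow(Add(2304, 7516), -1)) = Add(-6666, Pow(9820, -1)) = Add(-6666, Rational(1, 9820)) = Rational(-65460119, 9820)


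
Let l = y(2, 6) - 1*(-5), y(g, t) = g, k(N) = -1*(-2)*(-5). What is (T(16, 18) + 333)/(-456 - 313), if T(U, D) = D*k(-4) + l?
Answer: -160/769 ≈ -0.20806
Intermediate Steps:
k(N) = -10 (k(N) = 2*(-5) = -10)
l = 7 (l = 2 - 1*(-5) = 2 + 5 = 7)
T(U, D) = 7 - 10*D (T(U, D) = D*(-10) + 7 = -10*D + 7 = 7 - 10*D)
(T(16, 18) + 333)/(-456 - 313) = ((7 - 10*18) + 333)/(-456 - 313) = ((7 - 180) + 333)/(-769) = (-173 + 333)*(-1/769) = 160*(-1/769) = -160/769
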